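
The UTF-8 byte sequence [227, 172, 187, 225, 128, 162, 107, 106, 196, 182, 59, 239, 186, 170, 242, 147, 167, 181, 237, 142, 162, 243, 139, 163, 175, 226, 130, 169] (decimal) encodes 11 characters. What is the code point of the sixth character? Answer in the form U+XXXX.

Offset 0: leading byte 0xE3 = 11100011 → 3-byte char #1 = E3 AC BB.
Offset 3: leading byte 0xE1 = 11100001 → 3-byte char #2 = E1 80 A2.
Offset 6: leading byte 0x6B = 01101011 → 1-byte char #3 = 6B.
Offset 7: leading byte 0x6A = 01101010 → 1-byte char #4 = 6A.
Offset 8: leading byte 0xC4 = 11000100 → 2-byte char #5 = C4 B6.
Offset 10: leading byte 0x3B = 00111011 → 1-byte char #6 = 3B.
Leading byte 0x3B = 00111011 matches 0xxxxxxx → 1-byte sequence.
Byte 1: 0x3B = 00111011, payload 0111011 (7 bits).
Concatenate: 0111011 = 0x3B (7 bits → U+003B).

U+003B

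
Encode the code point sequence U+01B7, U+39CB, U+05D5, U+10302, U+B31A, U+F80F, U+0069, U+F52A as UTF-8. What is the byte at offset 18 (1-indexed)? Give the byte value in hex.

0x69

1-indexed offset 18 is 0-indexed offset 17.
U+01B7 → 2-byte form C6 B7 at offsets 0–1.
U+39CB → 3-byte form E3 A7 8B at offsets 2–4.
U+05D5 → 2-byte form D7 95 at offsets 5–6.
U+10302 → 4-byte form F0 90 8C 82 at offsets 7–10.
U+B31A → 3-byte form EB 8C 9A at offsets 11–13.
U+F80F → 3-byte form EF A0 8F at offsets 14–16.
U+0069 → 1-byte form 69 at offsets 17–17.
Offset 17 falls in char 7's range; it's byte 1 of 69 = 0x69.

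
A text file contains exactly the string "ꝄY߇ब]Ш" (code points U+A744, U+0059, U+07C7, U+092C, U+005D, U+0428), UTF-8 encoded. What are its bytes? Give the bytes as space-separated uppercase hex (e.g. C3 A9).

U+A744: 3-byte form → EA 9D 84.
U+0059: 1-byte form → 59.
U+07C7: 2-byte form → DF 87.
U+092C: 3-byte form → E0 A4 AC.
U+005D: 1-byte form → 5D.
U+0428: 2-byte form → D0 A8.
Concatenated (12 bytes): EA 9D 84 59 DF 87 E0 A4 AC 5D D0 A8.

EA 9D 84 59 DF 87 E0 A4 AC 5D D0 A8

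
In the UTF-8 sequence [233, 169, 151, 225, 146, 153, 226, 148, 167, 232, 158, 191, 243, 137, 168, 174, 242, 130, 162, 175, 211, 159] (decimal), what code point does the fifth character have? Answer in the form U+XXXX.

U+C9A2E

Offset 0: leading byte 0xE9 = 11101001 → 3-byte char #1 = E9 A9 97.
Offset 3: leading byte 0xE1 = 11100001 → 3-byte char #2 = E1 92 99.
Offset 6: leading byte 0xE2 = 11100010 → 3-byte char #3 = E2 94 A7.
Offset 9: leading byte 0xE8 = 11101000 → 3-byte char #4 = E8 9E BF.
Offset 12: leading byte 0xF3 = 11110011 → 4-byte char #5 = F3 89 A8 AE.
Leading byte 0xF3 = 11110011 matches 11110xxx → 4-byte sequence.
Byte 1: 0xF3 = 11110011, payload 011 (3 bits).
Byte 2: 0x89 = 10001001 (10xxxxxx ✓), payload 001001.
Byte 3: 0xA8 = 10101000 (10xxxxxx ✓), payload 101000.
Byte 4: 0xAE = 10101110 (10xxxxxx ✓), payload 101110.
Concatenate: 011001001101000101110 = 0xC9A2E (21 bits → U+C9A2E).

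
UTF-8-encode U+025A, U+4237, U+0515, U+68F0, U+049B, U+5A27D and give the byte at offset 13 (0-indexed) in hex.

0x9A

U+025A → 2-byte form C9 9A at offsets 0–1.
U+4237 → 3-byte form E4 88 B7 at offsets 2–4.
U+0515 → 2-byte form D4 95 at offsets 5–6.
U+68F0 → 3-byte form E6 A3 B0 at offsets 7–9.
U+049B → 2-byte form D2 9B at offsets 10–11.
U+5A27D → 4-byte form F1 9A 89 BD at offsets 12–15.
Offset 13 falls in char 6's range; it's byte 2 of F1 9A 89 BD = 0x9A.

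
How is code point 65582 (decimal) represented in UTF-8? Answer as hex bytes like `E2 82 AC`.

U+1002E = 0x1002E = 65582 decimal. In range U+10000–U+10FFFF → 4-byte form: 11110xxx 10xxxxxx 10xxxxxx 10xxxxxx.
Binary (21 bits): 000010000000000101110.
Split 3+6+6+6: 000 | 010000 | 000000 | 101110.
Byte 1: 11110000 = 0xF0.
Byte 2: 10010000 = 0x90.
Byte 3: 10000000 = 0x80.
Byte 4: 10101110 = 0xAE.

F0 90 80 AE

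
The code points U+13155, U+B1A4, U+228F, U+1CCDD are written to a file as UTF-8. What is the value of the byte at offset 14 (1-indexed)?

1-indexed offset 14 is 0-indexed offset 13.
U+13155 → 4-byte form F0 93 85 95 at offsets 0–3.
U+B1A4 → 3-byte form EB 86 A4 at offsets 4–6.
U+228F → 3-byte form E2 8A 8F at offsets 7–9.
U+1CCDD → 4-byte form F0 9C B3 9D at offsets 10–13.
Offset 13 falls in char 4's range; it's byte 4 of F0 9C B3 9D = 0x9D.

0x9D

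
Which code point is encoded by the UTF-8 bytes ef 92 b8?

U+F4B8

Leading byte 0xEF = 11101111 matches 1110xxxx → 3-byte sequence.
Byte 1: 0xEF = 11101111, payload 1111 (4 bits).
Byte 2: 0x92 = 10010010 (10xxxxxx ✓), payload 010010.
Byte 3: 0xB8 = 10111000 (10xxxxxx ✓), payload 111000.
Concatenate: 1111010010111000 = 0xF4B8 (16 bits → U+F4B8).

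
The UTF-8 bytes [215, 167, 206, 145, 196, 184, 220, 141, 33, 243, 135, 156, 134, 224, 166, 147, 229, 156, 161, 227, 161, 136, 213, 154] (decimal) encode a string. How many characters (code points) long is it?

Byte at offset 0: 0xD7 = 11010111 → 2-byte char (#1). Advance 2.
Byte at offset 2: 0xCE = 11001110 → 2-byte char (#2). Advance 2.
Byte at offset 4: 0xC4 = 11000100 → 2-byte char (#3). Advance 2.
Byte at offset 6: 0xDC = 11011100 → 2-byte char (#4). Advance 2.
Byte at offset 8: 0x21 = 00100001 → 1-byte char (#5). Advance 1.
Byte at offset 9: 0xF3 = 11110011 → 4-byte char (#6). Advance 4.
Byte at offset 13: 0xE0 = 11100000 → 3-byte char (#7). Advance 3.
Byte at offset 16: 0xE5 = 11100101 → 3-byte char (#8). Advance 3.
Byte at offset 19: 0xE3 = 11100011 → 3-byte char (#9). Advance 3.
Byte at offset 22: 0xD5 = 11010101 → 2-byte char (#10). Advance 2.
Reached end at offset 24 after 10 code points.

10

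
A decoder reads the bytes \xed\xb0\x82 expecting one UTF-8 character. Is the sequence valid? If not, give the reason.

invalid (encodes a surrogate (U+D800–U+DFFF))

Structurally a 3-byte sequence; payload = 0xDC02.
But 0xDC02 is in U+D800–U+DFFF, the surrogate range. Surrogates are not Unicode scalar values and are forbidden in UTF-8.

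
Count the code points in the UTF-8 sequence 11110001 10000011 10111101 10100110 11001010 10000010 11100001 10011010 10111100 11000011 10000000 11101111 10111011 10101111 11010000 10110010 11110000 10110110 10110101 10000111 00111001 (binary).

8

Byte at offset 0: 0xF1 = 11110001 → 4-byte char (#1). Advance 4.
Byte at offset 4: 0xCA = 11001010 → 2-byte char (#2). Advance 2.
Byte at offset 6: 0xE1 = 11100001 → 3-byte char (#3). Advance 3.
Byte at offset 9: 0xC3 = 11000011 → 2-byte char (#4). Advance 2.
Byte at offset 11: 0xEF = 11101111 → 3-byte char (#5). Advance 3.
Byte at offset 14: 0xD0 = 11010000 → 2-byte char (#6). Advance 2.
Byte at offset 16: 0xF0 = 11110000 → 4-byte char (#7). Advance 4.
Byte at offset 20: 0x39 = 00111001 → 1-byte char (#8). Advance 1.
Reached end at offset 21 after 8 code points.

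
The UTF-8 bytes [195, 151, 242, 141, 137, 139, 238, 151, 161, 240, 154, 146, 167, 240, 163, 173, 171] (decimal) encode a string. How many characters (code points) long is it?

5

Byte at offset 0: 0xC3 = 11000011 → 2-byte char (#1). Advance 2.
Byte at offset 2: 0xF2 = 11110010 → 4-byte char (#2). Advance 4.
Byte at offset 6: 0xEE = 11101110 → 3-byte char (#3). Advance 3.
Byte at offset 9: 0xF0 = 11110000 → 4-byte char (#4). Advance 4.
Byte at offset 13: 0xF0 = 11110000 → 4-byte char (#5). Advance 4.
Reached end at offset 17 after 5 code points.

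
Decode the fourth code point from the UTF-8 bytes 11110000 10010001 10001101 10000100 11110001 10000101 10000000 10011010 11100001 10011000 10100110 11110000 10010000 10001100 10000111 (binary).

U+10307

Offset 0: leading byte 0xF0 = 11110000 → 4-byte char #1 = F0 91 8D 84.
Offset 4: leading byte 0xF1 = 11110001 → 4-byte char #2 = F1 85 80 9A.
Offset 8: leading byte 0xE1 = 11100001 → 3-byte char #3 = E1 98 A6.
Offset 11: leading byte 0xF0 = 11110000 → 4-byte char #4 = F0 90 8C 87.
Leading byte 0xF0 = 11110000 matches 11110xxx → 4-byte sequence.
Byte 1: 0xF0 = 11110000, payload 000 (3 bits).
Byte 2: 0x90 = 10010000 (10xxxxxx ✓), payload 010000.
Byte 3: 0x8C = 10001100 (10xxxxxx ✓), payload 001100.
Byte 4: 0x87 = 10000111 (10xxxxxx ✓), payload 000111.
Concatenate: 000010000001100000111 = 0x10307 (21 bits → U+10307).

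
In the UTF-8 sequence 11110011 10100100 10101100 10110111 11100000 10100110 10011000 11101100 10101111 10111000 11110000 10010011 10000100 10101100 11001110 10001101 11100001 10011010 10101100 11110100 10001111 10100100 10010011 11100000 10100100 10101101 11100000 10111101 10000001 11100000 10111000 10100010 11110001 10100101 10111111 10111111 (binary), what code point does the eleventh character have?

U+65FFF

Offset 0: leading byte 0xF3 = 11110011 → 4-byte char #1 = F3 A4 AC B7.
Offset 4: leading byte 0xE0 = 11100000 → 3-byte char #2 = E0 A6 98.
Offset 7: leading byte 0xEC = 11101100 → 3-byte char #3 = EC AF B8.
Offset 10: leading byte 0xF0 = 11110000 → 4-byte char #4 = F0 93 84 AC.
Offset 14: leading byte 0xCE = 11001110 → 2-byte char #5 = CE 8D.
Offset 16: leading byte 0xE1 = 11100001 → 3-byte char #6 = E1 9A AC.
Offset 19: leading byte 0xF4 = 11110100 → 4-byte char #7 = F4 8F A4 93.
Offset 23: leading byte 0xE0 = 11100000 → 3-byte char #8 = E0 A4 AD.
Offset 26: leading byte 0xE0 = 11100000 → 3-byte char #9 = E0 BD 81.
Offset 29: leading byte 0xE0 = 11100000 → 3-byte char #10 = E0 B8 A2.
Offset 32: leading byte 0xF1 = 11110001 → 4-byte char #11 = F1 A5 BF BF.
Leading byte 0xF1 = 11110001 matches 11110xxx → 4-byte sequence.
Byte 1: 0xF1 = 11110001, payload 001 (3 bits).
Byte 2: 0xA5 = 10100101 (10xxxxxx ✓), payload 100101.
Byte 3: 0xBF = 10111111 (10xxxxxx ✓), payload 111111.
Byte 4: 0xBF = 10111111 (10xxxxxx ✓), payload 111111.
Concatenate: 001100101111111111111 = 0x65FFF (21 bits → U+65FFF).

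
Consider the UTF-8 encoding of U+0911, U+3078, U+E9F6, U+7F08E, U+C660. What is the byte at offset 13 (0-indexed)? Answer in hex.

U+0911 → 3-byte form E0 A4 91 at offsets 0–2.
U+3078 → 3-byte form E3 81 B8 at offsets 3–5.
U+E9F6 → 3-byte form EE A7 B6 at offsets 6–8.
U+7F08E → 4-byte form F1 BF 82 8E at offsets 9–12.
U+C660 → 3-byte form EC 99 A0 at offsets 13–15.
Offset 13 falls in char 5's range; it's byte 1 of EC 99 A0 = 0xEC.

0xEC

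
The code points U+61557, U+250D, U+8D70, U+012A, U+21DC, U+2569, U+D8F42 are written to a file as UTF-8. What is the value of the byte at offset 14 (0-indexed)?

U+61557 → 4-byte form F1 A1 95 97 at offsets 0–3.
U+250D → 3-byte form E2 94 8D at offsets 4–6.
U+8D70 → 3-byte form E8 B5 B0 at offsets 7–9.
U+012A → 2-byte form C4 AA at offsets 10–11.
U+21DC → 3-byte form E2 87 9C at offsets 12–14.
Offset 14 falls in char 5's range; it's byte 3 of E2 87 9C = 0x9C.

0x9C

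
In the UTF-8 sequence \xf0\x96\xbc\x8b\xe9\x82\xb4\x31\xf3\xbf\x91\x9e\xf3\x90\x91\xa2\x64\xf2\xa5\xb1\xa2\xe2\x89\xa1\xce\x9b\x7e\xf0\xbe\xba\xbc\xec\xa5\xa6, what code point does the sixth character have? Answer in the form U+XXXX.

U+0064

Offset 0: leading byte 0xF0 = 11110000 → 4-byte char #1 = F0 96 BC 8B.
Offset 4: leading byte 0xE9 = 11101001 → 3-byte char #2 = E9 82 B4.
Offset 7: leading byte 0x31 = 00110001 → 1-byte char #3 = 31.
Offset 8: leading byte 0xF3 = 11110011 → 4-byte char #4 = F3 BF 91 9E.
Offset 12: leading byte 0xF3 = 11110011 → 4-byte char #5 = F3 90 91 A2.
Offset 16: leading byte 0x64 = 01100100 → 1-byte char #6 = 64.
Leading byte 0x64 = 01100100 matches 0xxxxxxx → 1-byte sequence.
Byte 1: 0x64 = 01100100, payload 1100100 (7 bits).
Concatenate: 1100100 = 0x64 (7 bits → U+0064).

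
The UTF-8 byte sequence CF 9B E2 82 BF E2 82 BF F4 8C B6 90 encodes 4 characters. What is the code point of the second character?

U+20BF

Offset 0: leading byte 0xCF = 11001111 → 2-byte char #1 = CF 9B.
Offset 2: leading byte 0xE2 = 11100010 → 3-byte char #2 = E2 82 BF.
Leading byte 0xE2 = 11100010 matches 1110xxxx → 3-byte sequence.
Byte 1: 0xE2 = 11100010, payload 0010 (4 bits).
Byte 2: 0x82 = 10000010 (10xxxxxx ✓), payload 000010.
Byte 3: 0xBF = 10111111 (10xxxxxx ✓), payload 111111.
Concatenate: 0010000010111111 = 0x20BF (16 bits → U+20BF).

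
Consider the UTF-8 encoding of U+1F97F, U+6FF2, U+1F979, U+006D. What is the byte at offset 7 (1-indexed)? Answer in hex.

1-indexed offset 7 is 0-indexed offset 6.
U+1F97F → 4-byte form F0 9F A5 BF at offsets 0–3.
U+6FF2 → 3-byte form E6 BF B2 at offsets 4–6.
Offset 6 falls in char 2's range; it's byte 3 of E6 BF B2 = 0xB2.

0xB2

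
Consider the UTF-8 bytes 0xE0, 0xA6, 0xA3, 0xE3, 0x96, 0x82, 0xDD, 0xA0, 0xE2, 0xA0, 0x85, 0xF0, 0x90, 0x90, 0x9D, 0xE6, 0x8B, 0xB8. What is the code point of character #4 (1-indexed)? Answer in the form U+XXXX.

Offset 0: leading byte 0xE0 = 11100000 → 3-byte char #1 = E0 A6 A3.
Offset 3: leading byte 0xE3 = 11100011 → 3-byte char #2 = E3 96 82.
Offset 6: leading byte 0xDD = 11011101 → 2-byte char #3 = DD A0.
Offset 8: leading byte 0xE2 = 11100010 → 3-byte char #4 = E2 A0 85.
Leading byte 0xE2 = 11100010 matches 1110xxxx → 3-byte sequence.
Byte 1: 0xE2 = 11100010, payload 0010 (4 bits).
Byte 2: 0xA0 = 10100000 (10xxxxxx ✓), payload 100000.
Byte 3: 0x85 = 10000101 (10xxxxxx ✓), payload 000101.
Concatenate: 0010100000000101 = 0x2805 (16 bits → U+2805).

U+2805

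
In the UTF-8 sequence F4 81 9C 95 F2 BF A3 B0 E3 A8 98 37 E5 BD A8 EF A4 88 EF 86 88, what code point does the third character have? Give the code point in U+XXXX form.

Offset 0: leading byte 0xF4 = 11110100 → 4-byte char #1 = F4 81 9C 95.
Offset 4: leading byte 0xF2 = 11110010 → 4-byte char #2 = F2 BF A3 B0.
Offset 8: leading byte 0xE3 = 11100011 → 3-byte char #3 = E3 A8 98.
Leading byte 0xE3 = 11100011 matches 1110xxxx → 3-byte sequence.
Byte 1: 0xE3 = 11100011, payload 0011 (4 bits).
Byte 2: 0xA8 = 10101000 (10xxxxxx ✓), payload 101000.
Byte 3: 0x98 = 10011000 (10xxxxxx ✓), payload 011000.
Concatenate: 0011101000011000 = 0x3A18 (16 bits → U+3A18).

U+3A18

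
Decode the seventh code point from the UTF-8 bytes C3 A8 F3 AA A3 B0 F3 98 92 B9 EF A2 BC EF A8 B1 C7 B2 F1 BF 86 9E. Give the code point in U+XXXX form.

Offset 0: leading byte 0xC3 = 11000011 → 2-byte char #1 = C3 A8.
Offset 2: leading byte 0xF3 = 11110011 → 4-byte char #2 = F3 AA A3 B0.
Offset 6: leading byte 0xF3 = 11110011 → 4-byte char #3 = F3 98 92 B9.
Offset 10: leading byte 0xEF = 11101111 → 3-byte char #4 = EF A2 BC.
Offset 13: leading byte 0xEF = 11101111 → 3-byte char #5 = EF A8 B1.
Offset 16: leading byte 0xC7 = 11000111 → 2-byte char #6 = C7 B2.
Offset 18: leading byte 0xF1 = 11110001 → 4-byte char #7 = F1 BF 86 9E.
Leading byte 0xF1 = 11110001 matches 11110xxx → 4-byte sequence.
Byte 1: 0xF1 = 11110001, payload 001 (3 bits).
Byte 2: 0xBF = 10111111 (10xxxxxx ✓), payload 111111.
Byte 3: 0x86 = 10000110 (10xxxxxx ✓), payload 000110.
Byte 4: 0x9E = 10011110 (10xxxxxx ✓), payload 011110.
Concatenate: 001111111000110011110 = 0x7F19E (21 bits → U+7F19E).

U+7F19E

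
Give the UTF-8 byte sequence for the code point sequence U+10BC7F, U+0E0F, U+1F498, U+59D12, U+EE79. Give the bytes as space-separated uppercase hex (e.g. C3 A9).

U+10BC7F: 4-byte form → F4 8B B1 BF.
U+0E0F: 3-byte form → E0 B8 8F.
U+1F498: 4-byte form → F0 9F 92 98.
U+59D12: 4-byte form → F1 99 B4 92.
U+EE79: 3-byte form → EE B9 B9.
Concatenated (18 bytes): F4 8B B1 BF E0 B8 8F F0 9F 92 98 F1 99 B4 92 EE B9 B9.

F4 8B B1 BF E0 B8 8F F0 9F 92 98 F1 99 B4 92 EE B9 B9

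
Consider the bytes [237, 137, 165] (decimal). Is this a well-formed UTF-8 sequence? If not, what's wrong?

valid

Leading byte 0xED = 11101101 → 3-byte form.
Continuation bytes 0x89=10001001, 0xA5=10100101 all match 10xxxxxx.
Decoded value 0xD265 is ≥ 0x800 (shortest form) and not a surrogate.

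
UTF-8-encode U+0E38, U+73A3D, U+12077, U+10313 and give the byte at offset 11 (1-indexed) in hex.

1-indexed offset 11 is 0-indexed offset 10.
U+0E38 → 3-byte form E0 B8 B8 at offsets 0–2.
U+73A3D → 4-byte form F1 B3 A8 BD at offsets 3–6.
U+12077 → 4-byte form F0 92 81 B7 at offsets 7–10.
Offset 10 falls in char 3's range; it's byte 4 of F0 92 81 B7 = 0xB7.

0xB7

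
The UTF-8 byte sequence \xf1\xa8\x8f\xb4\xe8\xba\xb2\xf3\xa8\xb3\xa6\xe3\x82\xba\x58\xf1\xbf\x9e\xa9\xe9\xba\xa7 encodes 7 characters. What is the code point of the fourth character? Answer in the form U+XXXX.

U+30BA

Offset 0: leading byte 0xF1 = 11110001 → 4-byte char #1 = F1 A8 8F B4.
Offset 4: leading byte 0xE8 = 11101000 → 3-byte char #2 = E8 BA B2.
Offset 7: leading byte 0xF3 = 11110011 → 4-byte char #3 = F3 A8 B3 A6.
Offset 11: leading byte 0xE3 = 11100011 → 3-byte char #4 = E3 82 BA.
Leading byte 0xE3 = 11100011 matches 1110xxxx → 3-byte sequence.
Byte 1: 0xE3 = 11100011, payload 0011 (4 bits).
Byte 2: 0x82 = 10000010 (10xxxxxx ✓), payload 000010.
Byte 3: 0xBA = 10111010 (10xxxxxx ✓), payload 111010.
Concatenate: 0011000010111010 = 0x30BA (16 bits → U+30BA).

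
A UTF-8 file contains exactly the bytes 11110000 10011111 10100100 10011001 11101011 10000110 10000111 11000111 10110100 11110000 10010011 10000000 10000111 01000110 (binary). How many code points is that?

5

Byte at offset 0: 0xF0 = 11110000 → 4-byte char (#1). Advance 4.
Byte at offset 4: 0xEB = 11101011 → 3-byte char (#2). Advance 3.
Byte at offset 7: 0xC7 = 11000111 → 2-byte char (#3). Advance 2.
Byte at offset 9: 0xF0 = 11110000 → 4-byte char (#4). Advance 4.
Byte at offset 13: 0x46 = 01000110 → 1-byte char (#5). Advance 1.
Reached end at offset 14 after 5 code points.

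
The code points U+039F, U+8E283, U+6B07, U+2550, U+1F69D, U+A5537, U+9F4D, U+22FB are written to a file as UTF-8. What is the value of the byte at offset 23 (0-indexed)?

U+039F → 2-byte form CE 9F at offsets 0–1.
U+8E283 → 4-byte form F2 8E 8A 83 at offsets 2–5.
U+6B07 → 3-byte form E6 AC 87 at offsets 6–8.
U+2550 → 3-byte form E2 95 90 at offsets 9–11.
U+1F69D → 4-byte form F0 9F 9A 9D at offsets 12–15.
U+A5537 → 4-byte form F2 A5 94 B7 at offsets 16–19.
U+9F4D → 3-byte form E9 BD 8D at offsets 20–22.
U+22FB → 3-byte form E2 8B BB at offsets 23–25.
Offset 23 falls in char 8's range; it's byte 1 of E2 8B BB = 0xE2.

0xE2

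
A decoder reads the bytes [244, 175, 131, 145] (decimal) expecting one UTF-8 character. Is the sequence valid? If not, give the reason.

Leading byte 0xF4 = 11110100 → 4-byte form.
Payload = 0x12F0D1, which exceeds U+10FFFF, the maximum Unicode code point. (Leading bytes F5–FF, or F4 followed by ≥ 0x90, are invalid.)

invalid (encodes a value above U+10FFFF)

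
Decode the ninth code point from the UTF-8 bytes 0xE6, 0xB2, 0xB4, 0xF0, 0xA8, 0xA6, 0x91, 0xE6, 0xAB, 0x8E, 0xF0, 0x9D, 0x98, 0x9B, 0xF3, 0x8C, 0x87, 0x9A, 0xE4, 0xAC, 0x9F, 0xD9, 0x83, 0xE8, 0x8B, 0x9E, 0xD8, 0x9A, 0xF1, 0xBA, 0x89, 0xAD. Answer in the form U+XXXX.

Offset 0: leading byte 0xE6 = 11100110 → 3-byte char #1 = E6 B2 B4.
Offset 3: leading byte 0xF0 = 11110000 → 4-byte char #2 = F0 A8 A6 91.
Offset 7: leading byte 0xE6 = 11100110 → 3-byte char #3 = E6 AB 8E.
Offset 10: leading byte 0xF0 = 11110000 → 4-byte char #4 = F0 9D 98 9B.
Offset 14: leading byte 0xF3 = 11110011 → 4-byte char #5 = F3 8C 87 9A.
Offset 18: leading byte 0xE4 = 11100100 → 3-byte char #6 = E4 AC 9F.
Offset 21: leading byte 0xD9 = 11011001 → 2-byte char #7 = D9 83.
Offset 23: leading byte 0xE8 = 11101000 → 3-byte char #8 = E8 8B 9E.
Offset 26: leading byte 0xD8 = 11011000 → 2-byte char #9 = D8 9A.
Leading byte 0xD8 = 11011000 matches 110xxxxx → 2-byte sequence.
Byte 1: 0xD8 = 11011000, payload 11000 (5 bits).
Byte 2: 0x9A = 10011010 (10xxxxxx ✓), payload 011010.
Concatenate: 11000011010 = 0x61A (11 bits → U+061A).

U+061A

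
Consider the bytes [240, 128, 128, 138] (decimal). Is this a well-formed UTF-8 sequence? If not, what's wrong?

Leading byte 0xF0 = 11110000 → 4-byte form.
Continuation bytes all match 10xxxxxx. Payload decodes to 0xA.
But 0xA < 0x10000, the minimum for a 4-byte sequence — this is an overlong encoding.

invalid (overlong encoding)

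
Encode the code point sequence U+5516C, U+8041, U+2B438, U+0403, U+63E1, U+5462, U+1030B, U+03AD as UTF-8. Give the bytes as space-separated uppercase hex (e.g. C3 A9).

U+5516C: 4-byte form → F1 95 85 AC.
U+8041: 3-byte form → E8 81 81.
U+2B438: 4-byte form → F0 AB 90 B8.
U+0403: 2-byte form → D0 83.
U+63E1: 3-byte form → E6 8F A1.
U+5462: 3-byte form → E5 91 A2.
U+1030B: 4-byte form → F0 90 8C 8B.
U+03AD: 2-byte form → CE AD.
Concatenated (25 bytes): F1 95 85 AC E8 81 81 F0 AB 90 B8 D0 83 E6 8F A1 E5 91 A2 F0 90 8C 8B CE AD.

F1 95 85 AC E8 81 81 F0 AB 90 B8 D0 83 E6 8F A1 E5 91 A2 F0 90 8C 8B CE AD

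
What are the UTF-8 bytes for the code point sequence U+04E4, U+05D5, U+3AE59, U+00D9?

D3 A4 D7 95 F0 BA B9 99 C3 99

U+04E4: 2-byte form → D3 A4.
U+05D5: 2-byte form → D7 95.
U+3AE59: 4-byte form → F0 BA B9 99.
U+00D9: 2-byte form → C3 99.
Concatenated (10 bytes): D3 A4 D7 95 F0 BA B9 99 C3 99.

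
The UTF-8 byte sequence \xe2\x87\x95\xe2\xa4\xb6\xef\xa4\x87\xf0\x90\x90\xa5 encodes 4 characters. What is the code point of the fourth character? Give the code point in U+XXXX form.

U+10425

Offset 0: leading byte 0xE2 = 11100010 → 3-byte char #1 = E2 87 95.
Offset 3: leading byte 0xE2 = 11100010 → 3-byte char #2 = E2 A4 B6.
Offset 6: leading byte 0xEF = 11101111 → 3-byte char #3 = EF A4 87.
Offset 9: leading byte 0xF0 = 11110000 → 4-byte char #4 = F0 90 90 A5.
Leading byte 0xF0 = 11110000 matches 11110xxx → 4-byte sequence.
Byte 1: 0xF0 = 11110000, payload 000 (3 bits).
Byte 2: 0x90 = 10010000 (10xxxxxx ✓), payload 010000.
Byte 3: 0x90 = 10010000 (10xxxxxx ✓), payload 010000.
Byte 4: 0xA5 = 10100101 (10xxxxxx ✓), payload 100101.
Concatenate: 000010000010000100101 = 0x10425 (21 bits → U+10425).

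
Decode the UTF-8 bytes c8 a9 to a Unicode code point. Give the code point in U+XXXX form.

U+0229

Leading byte 0xC8 = 11001000 matches 110xxxxx → 2-byte sequence.
Byte 1: 0xC8 = 11001000, payload 01000 (5 bits).
Byte 2: 0xA9 = 10101001 (10xxxxxx ✓), payload 101001.
Concatenate: 01000101001 = 0x229 (11 bits → U+0229).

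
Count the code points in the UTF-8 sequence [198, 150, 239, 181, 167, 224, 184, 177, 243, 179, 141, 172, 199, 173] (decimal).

Byte at offset 0: 0xC6 = 11000110 → 2-byte char (#1). Advance 2.
Byte at offset 2: 0xEF = 11101111 → 3-byte char (#2). Advance 3.
Byte at offset 5: 0xE0 = 11100000 → 3-byte char (#3). Advance 3.
Byte at offset 8: 0xF3 = 11110011 → 4-byte char (#4). Advance 4.
Byte at offset 12: 0xC7 = 11000111 → 2-byte char (#5). Advance 2.
Reached end at offset 14 after 5 code points.

5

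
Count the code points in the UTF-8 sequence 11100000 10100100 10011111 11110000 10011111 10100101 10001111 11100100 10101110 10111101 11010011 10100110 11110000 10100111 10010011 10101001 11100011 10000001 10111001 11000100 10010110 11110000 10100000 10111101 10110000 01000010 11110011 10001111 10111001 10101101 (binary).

10

Byte at offset 0: 0xE0 = 11100000 → 3-byte char (#1). Advance 3.
Byte at offset 3: 0xF0 = 11110000 → 4-byte char (#2). Advance 4.
Byte at offset 7: 0xE4 = 11100100 → 3-byte char (#3). Advance 3.
Byte at offset 10: 0xD3 = 11010011 → 2-byte char (#4). Advance 2.
Byte at offset 12: 0xF0 = 11110000 → 4-byte char (#5). Advance 4.
Byte at offset 16: 0xE3 = 11100011 → 3-byte char (#6). Advance 3.
Byte at offset 19: 0xC4 = 11000100 → 2-byte char (#7). Advance 2.
Byte at offset 21: 0xF0 = 11110000 → 4-byte char (#8). Advance 4.
Byte at offset 25: 0x42 = 01000010 → 1-byte char (#9). Advance 1.
Byte at offset 26: 0xF3 = 11110011 → 4-byte char (#10). Advance 4.
Reached end at offset 30 after 10 code points.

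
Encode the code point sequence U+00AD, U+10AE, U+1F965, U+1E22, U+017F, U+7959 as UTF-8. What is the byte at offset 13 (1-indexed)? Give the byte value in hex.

1-indexed offset 13 is 0-indexed offset 12.
U+00AD → 2-byte form C2 AD at offsets 0–1.
U+10AE → 3-byte form E1 82 AE at offsets 2–4.
U+1F965 → 4-byte form F0 9F A5 A5 at offsets 5–8.
U+1E22 → 3-byte form E1 B8 A2 at offsets 9–11.
U+017F → 2-byte form C5 BF at offsets 12–13.
Offset 12 falls in char 5's range; it's byte 1 of C5 BF = 0xC5.

0xC5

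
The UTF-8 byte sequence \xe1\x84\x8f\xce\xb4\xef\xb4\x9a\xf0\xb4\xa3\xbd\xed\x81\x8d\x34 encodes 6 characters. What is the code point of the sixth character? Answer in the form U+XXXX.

U+0034

Offset 0: leading byte 0xE1 = 11100001 → 3-byte char #1 = E1 84 8F.
Offset 3: leading byte 0xCE = 11001110 → 2-byte char #2 = CE B4.
Offset 5: leading byte 0xEF = 11101111 → 3-byte char #3 = EF B4 9A.
Offset 8: leading byte 0xF0 = 11110000 → 4-byte char #4 = F0 B4 A3 BD.
Offset 12: leading byte 0xED = 11101101 → 3-byte char #5 = ED 81 8D.
Offset 15: leading byte 0x34 = 00110100 → 1-byte char #6 = 34.
Leading byte 0x34 = 00110100 matches 0xxxxxxx → 1-byte sequence.
Byte 1: 0x34 = 00110100, payload 0110100 (7 bits).
Concatenate: 0110100 = 0x34 (7 bits → U+0034).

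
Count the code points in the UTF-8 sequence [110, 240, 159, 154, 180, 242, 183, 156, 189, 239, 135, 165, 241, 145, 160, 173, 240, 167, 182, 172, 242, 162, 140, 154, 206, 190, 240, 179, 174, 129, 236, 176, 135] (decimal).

10

Byte at offset 0: 0x6E = 01101110 → 1-byte char (#1). Advance 1.
Byte at offset 1: 0xF0 = 11110000 → 4-byte char (#2). Advance 4.
Byte at offset 5: 0xF2 = 11110010 → 4-byte char (#3). Advance 4.
Byte at offset 9: 0xEF = 11101111 → 3-byte char (#4). Advance 3.
Byte at offset 12: 0xF1 = 11110001 → 4-byte char (#5). Advance 4.
Byte at offset 16: 0xF0 = 11110000 → 4-byte char (#6). Advance 4.
Byte at offset 20: 0xF2 = 11110010 → 4-byte char (#7). Advance 4.
Byte at offset 24: 0xCE = 11001110 → 2-byte char (#8). Advance 2.
Byte at offset 26: 0xF0 = 11110000 → 4-byte char (#9). Advance 4.
Byte at offset 30: 0xEC = 11101100 → 3-byte char (#10). Advance 3.
Reached end at offset 33 after 10 code points.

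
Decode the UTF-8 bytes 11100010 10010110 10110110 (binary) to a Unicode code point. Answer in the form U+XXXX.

U+25B6

Leading byte 0xE2 = 11100010 matches 1110xxxx → 3-byte sequence.
Byte 1: 0xE2 = 11100010, payload 0010 (4 bits).
Byte 2: 0x96 = 10010110 (10xxxxxx ✓), payload 010110.
Byte 3: 0xB6 = 10110110 (10xxxxxx ✓), payload 110110.
Concatenate: 0010010110110110 = 0x25B6 (16 bits → U+25B6).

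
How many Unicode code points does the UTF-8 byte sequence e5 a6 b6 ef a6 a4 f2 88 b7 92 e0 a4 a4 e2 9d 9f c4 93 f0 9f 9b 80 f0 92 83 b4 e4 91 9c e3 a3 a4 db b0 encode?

11

Byte at offset 0: 0xE5 = 11100101 → 3-byte char (#1). Advance 3.
Byte at offset 3: 0xEF = 11101111 → 3-byte char (#2). Advance 3.
Byte at offset 6: 0xF2 = 11110010 → 4-byte char (#3). Advance 4.
Byte at offset 10: 0xE0 = 11100000 → 3-byte char (#4). Advance 3.
Byte at offset 13: 0xE2 = 11100010 → 3-byte char (#5). Advance 3.
Byte at offset 16: 0xC4 = 11000100 → 2-byte char (#6). Advance 2.
Byte at offset 18: 0xF0 = 11110000 → 4-byte char (#7). Advance 4.
Byte at offset 22: 0xF0 = 11110000 → 4-byte char (#8). Advance 4.
Byte at offset 26: 0xE4 = 11100100 → 3-byte char (#9). Advance 3.
Byte at offset 29: 0xE3 = 11100011 → 3-byte char (#10). Advance 3.
Byte at offset 32: 0xDB = 11011011 → 2-byte char (#11). Advance 2.
Reached end at offset 34 after 11 code points.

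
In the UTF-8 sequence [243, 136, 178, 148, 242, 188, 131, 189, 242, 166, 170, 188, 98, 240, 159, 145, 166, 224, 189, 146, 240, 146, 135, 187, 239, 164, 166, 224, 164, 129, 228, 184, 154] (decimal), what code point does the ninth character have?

Offset 0: leading byte 0xF3 = 11110011 → 4-byte char #1 = F3 88 B2 94.
Offset 4: leading byte 0xF2 = 11110010 → 4-byte char #2 = F2 BC 83 BD.
Offset 8: leading byte 0xF2 = 11110010 → 4-byte char #3 = F2 A6 AA BC.
Offset 12: leading byte 0x62 = 01100010 → 1-byte char #4 = 62.
Offset 13: leading byte 0xF0 = 11110000 → 4-byte char #5 = F0 9F 91 A6.
Offset 17: leading byte 0xE0 = 11100000 → 3-byte char #6 = E0 BD 92.
Offset 20: leading byte 0xF0 = 11110000 → 4-byte char #7 = F0 92 87 BB.
Offset 24: leading byte 0xEF = 11101111 → 3-byte char #8 = EF A4 A6.
Offset 27: leading byte 0xE0 = 11100000 → 3-byte char #9 = E0 A4 81.
Leading byte 0xE0 = 11100000 matches 1110xxxx → 3-byte sequence.
Byte 1: 0xE0 = 11100000, payload 0000 (4 bits).
Byte 2: 0xA4 = 10100100 (10xxxxxx ✓), payload 100100.
Byte 3: 0x81 = 10000001 (10xxxxxx ✓), payload 000001.
Concatenate: 0000100100000001 = 0x901 (16 bits → U+0901).

U+0901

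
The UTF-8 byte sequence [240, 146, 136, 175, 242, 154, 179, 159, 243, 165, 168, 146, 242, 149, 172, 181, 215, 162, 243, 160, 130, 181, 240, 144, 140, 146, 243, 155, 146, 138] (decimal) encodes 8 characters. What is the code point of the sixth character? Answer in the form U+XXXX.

Offset 0: leading byte 0xF0 = 11110000 → 4-byte char #1 = F0 92 88 AF.
Offset 4: leading byte 0xF2 = 11110010 → 4-byte char #2 = F2 9A B3 9F.
Offset 8: leading byte 0xF3 = 11110011 → 4-byte char #3 = F3 A5 A8 92.
Offset 12: leading byte 0xF2 = 11110010 → 4-byte char #4 = F2 95 AC B5.
Offset 16: leading byte 0xD7 = 11010111 → 2-byte char #5 = D7 A2.
Offset 18: leading byte 0xF3 = 11110011 → 4-byte char #6 = F3 A0 82 B5.
Leading byte 0xF3 = 11110011 matches 11110xxx → 4-byte sequence.
Byte 1: 0xF3 = 11110011, payload 011 (3 bits).
Byte 2: 0xA0 = 10100000 (10xxxxxx ✓), payload 100000.
Byte 3: 0x82 = 10000010 (10xxxxxx ✓), payload 000010.
Byte 4: 0xB5 = 10110101 (10xxxxxx ✓), payload 110101.
Concatenate: 011100000000010110101 = 0xE00B5 (21 bits → U+E00B5).

U+E00B5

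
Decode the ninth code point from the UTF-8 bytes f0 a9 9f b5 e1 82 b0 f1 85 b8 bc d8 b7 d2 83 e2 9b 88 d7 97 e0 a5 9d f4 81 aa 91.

U+101A91

Offset 0: leading byte 0xF0 = 11110000 → 4-byte char #1 = F0 A9 9F B5.
Offset 4: leading byte 0xE1 = 11100001 → 3-byte char #2 = E1 82 B0.
Offset 7: leading byte 0xF1 = 11110001 → 4-byte char #3 = F1 85 B8 BC.
Offset 11: leading byte 0xD8 = 11011000 → 2-byte char #4 = D8 B7.
Offset 13: leading byte 0xD2 = 11010010 → 2-byte char #5 = D2 83.
Offset 15: leading byte 0xE2 = 11100010 → 3-byte char #6 = E2 9B 88.
Offset 18: leading byte 0xD7 = 11010111 → 2-byte char #7 = D7 97.
Offset 20: leading byte 0xE0 = 11100000 → 3-byte char #8 = E0 A5 9D.
Offset 23: leading byte 0xF4 = 11110100 → 4-byte char #9 = F4 81 AA 91.
Leading byte 0xF4 = 11110100 matches 11110xxx → 4-byte sequence.
Byte 1: 0xF4 = 11110100, payload 100 (3 bits).
Byte 2: 0x81 = 10000001 (10xxxxxx ✓), payload 000001.
Byte 3: 0xAA = 10101010 (10xxxxxx ✓), payload 101010.
Byte 4: 0x91 = 10010001 (10xxxxxx ✓), payload 010001.
Concatenate: 100000001101010010001 = 0x101A91 (21 bits → U+101A91).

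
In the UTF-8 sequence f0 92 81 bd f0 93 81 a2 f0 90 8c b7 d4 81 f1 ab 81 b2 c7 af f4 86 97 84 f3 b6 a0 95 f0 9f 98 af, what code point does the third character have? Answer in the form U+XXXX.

Offset 0: leading byte 0xF0 = 11110000 → 4-byte char #1 = F0 92 81 BD.
Offset 4: leading byte 0xF0 = 11110000 → 4-byte char #2 = F0 93 81 A2.
Offset 8: leading byte 0xF0 = 11110000 → 4-byte char #3 = F0 90 8C B7.
Leading byte 0xF0 = 11110000 matches 11110xxx → 4-byte sequence.
Byte 1: 0xF0 = 11110000, payload 000 (3 bits).
Byte 2: 0x90 = 10010000 (10xxxxxx ✓), payload 010000.
Byte 3: 0x8C = 10001100 (10xxxxxx ✓), payload 001100.
Byte 4: 0xB7 = 10110111 (10xxxxxx ✓), payload 110111.
Concatenate: 000010000001100110111 = 0x10337 (21 bits → U+10337).

U+10337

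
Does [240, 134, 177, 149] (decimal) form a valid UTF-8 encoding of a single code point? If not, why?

Leading byte 0xF0 = 11110000 → 4-byte form.
Continuation bytes all match 10xxxxxx. Payload decodes to 0x6C55.
But 0x6C55 < 0x10000, the minimum for a 4-byte sequence — this is an overlong encoding.

invalid (overlong encoding)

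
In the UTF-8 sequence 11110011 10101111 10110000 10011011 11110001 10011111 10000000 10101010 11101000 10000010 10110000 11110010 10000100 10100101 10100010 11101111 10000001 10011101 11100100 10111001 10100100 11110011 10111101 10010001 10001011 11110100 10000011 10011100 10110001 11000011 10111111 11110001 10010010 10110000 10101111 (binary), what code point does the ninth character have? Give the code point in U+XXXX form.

U+00FF

Offset 0: leading byte 0xF3 = 11110011 → 4-byte char #1 = F3 AF B0 9B.
Offset 4: leading byte 0xF1 = 11110001 → 4-byte char #2 = F1 9F 80 AA.
Offset 8: leading byte 0xE8 = 11101000 → 3-byte char #3 = E8 82 B0.
Offset 11: leading byte 0xF2 = 11110010 → 4-byte char #4 = F2 84 A5 A2.
Offset 15: leading byte 0xEF = 11101111 → 3-byte char #5 = EF 81 9D.
Offset 18: leading byte 0xE4 = 11100100 → 3-byte char #6 = E4 B9 A4.
Offset 21: leading byte 0xF3 = 11110011 → 4-byte char #7 = F3 BD 91 8B.
Offset 25: leading byte 0xF4 = 11110100 → 4-byte char #8 = F4 83 9C B1.
Offset 29: leading byte 0xC3 = 11000011 → 2-byte char #9 = C3 BF.
Leading byte 0xC3 = 11000011 matches 110xxxxx → 2-byte sequence.
Byte 1: 0xC3 = 11000011, payload 00011 (5 bits).
Byte 2: 0xBF = 10111111 (10xxxxxx ✓), payload 111111.
Concatenate: 00011111111 = 0xFF (11 bits → U+00FF).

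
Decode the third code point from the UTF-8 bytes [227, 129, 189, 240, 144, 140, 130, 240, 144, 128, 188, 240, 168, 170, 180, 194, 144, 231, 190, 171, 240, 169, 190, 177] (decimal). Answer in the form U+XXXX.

Offset 0: leading byte 0xE3 = 11100011 → 3-byte char #1 = E3 81 BD.
Offset 3: leading byte 0xF0 = 11110000 → 4-byte char #2 = F0 90 8C 82.
Offset 7: leading byte 0xF0 = 11110000 → 4-byte char #3 = F0 90 80 BC.
Leading byte 0xF0 = 11110000 matches 11110xxx → 4-byte sequence.
Byte 1: 0xF0 = 11110000, payload 000 (3 bits).
Byte 2: 0x90 = 10010000 (10xxxxxx ✓), payload 010000.
Byte 3: 0x80 = 10000000 (10xxxxxx ✓), payload 000000.
Byte 4: 0xBC = 10111100 (10xxxxxx ✓), payload 111100.
Concatenate: 000010000000000111100 = 0x1003C (21 bits → U+1003C).

U+1003C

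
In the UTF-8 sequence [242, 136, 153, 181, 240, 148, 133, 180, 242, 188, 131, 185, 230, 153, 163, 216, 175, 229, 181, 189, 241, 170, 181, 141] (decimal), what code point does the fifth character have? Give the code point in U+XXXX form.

Offset 0: leading byte 0xF2 = 11110010 → 4-byte char #1 = F2 88 99 B5.
Offset 4: leading byte 0xF0 = 11110000 → 4-byte char #2 = F0 94 85 B4.
Offset 8: leading byte 0xF2 = 11110010 → 4-byte char #3 = F2 BC 83 B9.
Offset 12: leading byte 0xE6 = 11100110 → 3-byte char #4 = E6 99 A3.
Offset 15: leading byte 0xD8 = 11011000 → 2-byte char #5 = D8 AF.
Leading byte 0xD8 = 11011000 matches 110xxxxx → 2-byte sequence.
Byte 1: 0xD8 = 11011000, payload 11000 (5 bits).
Byte 2: 0xAF = 10101111 (10xxxxxx ✓), payload 101111.
Concatenate: 11000101111 = 0x62F (11 bits → U+062F).

U+062F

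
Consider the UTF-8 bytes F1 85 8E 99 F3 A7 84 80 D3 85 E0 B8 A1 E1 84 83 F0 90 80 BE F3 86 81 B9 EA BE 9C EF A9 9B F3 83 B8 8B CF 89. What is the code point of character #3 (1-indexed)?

Offset 0: leading byte 0xF1 = 11110001 → 4-byte char #1 = F1 85 8E 99.
Offset 4: leading byte 0xF3 = 11110011 → 4-byte char #2 = F3 A7 84 80.
Offset 8: leading byte 0xD3 = 11010011 → 2-byte char #3 = D3 85.
Leading byte 0xD3 = 11010011 matches 110xxxxx → 2-byte sequence.
Byte 1: 0xD3 = 11010011, payload 10011 (5 bits).
Byte 2: 0x85 = 10000101 (10xxxxxx ✓), payload 000101.
Concatenate: 10011000101 = 0x4C5 (11 bits → U+04C5).

U+04C5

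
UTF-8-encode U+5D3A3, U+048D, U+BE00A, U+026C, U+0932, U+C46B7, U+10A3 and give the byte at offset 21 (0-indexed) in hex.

U+5D3A3 → 4-byte form F1 9D 8E A3 at offsets 0–3.
U+048D → 2-byte form D2 8D at offsets 4–5.
U+BE00A → 4-byte form F2 BE 80 8A at offsets 6–9.
U+026C → 2-byte form C9 AC at offsets 10–11.
U+0932 → 3-byte form E0 A4 B2 at offsets 12–14.
U+C46B7 → 4-byte form F3 84 9A B7 at offsets 15–18.
U+10A3 → 3-byte form E1 82 A3 at offsets 19–21.
Offset 21 falls in char 7's range; it's byte 3 of E1 82 A3 = 0xA3.

0xA3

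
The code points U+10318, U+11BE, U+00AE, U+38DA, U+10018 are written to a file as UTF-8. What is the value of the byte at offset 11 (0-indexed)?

U+10318 → 4-byte form F0 90 8C 98 at offsets 0–3.
U+11BE → 3-byte form E1 86 BE at offsets 4–6.
U+00AE → 2-byte form C2 AE at offsets 7–8.
U+38DA → 3-byte form E3 A3 9A at offsets 9–11.
Offset 11 falls in char 4's range; it's byte 3 of E3 A3 9A = 0x9A.

0x9A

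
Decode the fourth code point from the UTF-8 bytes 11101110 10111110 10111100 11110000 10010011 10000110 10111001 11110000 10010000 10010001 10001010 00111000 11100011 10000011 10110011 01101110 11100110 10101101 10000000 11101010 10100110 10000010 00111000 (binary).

U+0038

Offset 0: leading byte 0xEE = 11101110 → 3-byte char #1 = EE BE BC.
Offset 3: leading byte 0xF0 = 11110000 → 4-byte char #2 = F0 93 86 B9.
Offset 7: leading byte 0xF0 = 11110000 → 4-byte char #3 = F0 90 91 8A.
Offset 11: leading byte 0x38 = 00111000 → 1-byte char #4 = 38.
Leading byte 0x38 = 00111000 matches 0xxxxxxx → 1-byte sequence.
Byte 1: 0x38 = 00111000, payload 0111000 (7 bits).
Concatenate: 0111000 = 0x38 (7 bits → U+0038).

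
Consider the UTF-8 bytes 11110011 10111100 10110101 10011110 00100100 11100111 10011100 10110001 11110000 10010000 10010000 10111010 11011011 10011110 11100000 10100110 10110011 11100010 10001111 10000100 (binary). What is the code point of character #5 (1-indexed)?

U+06DE

Offset 0: leading byte 0xF3 = 11110011 → 4-byte char #1 = F3 BC B5 9E.
Offset 4: leading byte 0x24 = 00100100 → 1-byte char #2 = 24.
Offset 5: leading byte 0xE7 = 11100111 → 3-byte char #3 = E7 9C B1.
Offset 8: leading byte 0xF0 = 11110000 → 4-byte char #4 = F0 90 90 BA.
Offset 12: leading byte 0xDB = 11011011 → 2-byte char #5 = DB 9E.
Leading byte 0xDB = 11011011 matches 110xxxxx → 2-byte sequence.
Byte 1: 0xDB = 11011011, payload 11011 (5 bits).
Byte 2: 0x9E = 10011110 (10xxxxxx ✓), payload 011110.
Concatenate: 11011011110 = 0x6DE (11 bits → U+06DE).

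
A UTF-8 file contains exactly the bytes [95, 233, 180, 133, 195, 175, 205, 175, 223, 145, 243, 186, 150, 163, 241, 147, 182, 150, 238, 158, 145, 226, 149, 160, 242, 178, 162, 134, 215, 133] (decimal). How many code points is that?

11

Byte at offset 0: 0x5F = 01011111 → 1-byte char (#1). Advance 1.
Byte at offset 1: 0xE9 = 11101001 → 3-byte char (#2). Advance 3.
Byte at offset 4: 0xC3 = 11000011 → 2-byte char (#3). Advance 2.
Byte at offset 6: 0xCD = 11001101 → 2-byte char (#4). Advance 2.
Byte at offset 8: 0xDF = 11011111 → 2-byte char (#5). Advance 2.
Byte at offset 10: 0xF3 = 11110011 → 4-byte char (#6). Advance 4.
Byte at offset 14: 0xF1 = 11110001 → 4-byte char (#7). Advance 4.
Byte at offset 18: 0xEE = 11101110 → 3-byte char (#8). Advance 3.
Byte at offset 21: 0xE2 = 11100010 → 3-byte char (#9). Advance 3.
Byte at offset 24: 0xF2 = 11110010 → 4-byte char (#10). Advance 4.
Byte at offset 28: 0xD7 = 11010111 → 2-byte char (#11). Advance 2.
Reached end at offset 30 after 11 code points.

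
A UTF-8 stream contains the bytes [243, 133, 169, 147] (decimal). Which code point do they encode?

U+C5A53

Leading byte 0xF3 = 11110011 matches 11110xxx → 4-byte sequence.
Byte 1: 0xF3 = 11110011, payload 011 (3 bits).
Byte 2: 0x85 = 10000101 (10xxxxxx ✓), payload 000101.
Byte 3: 0xA9 = 10101001 (10xxxxxx ✓), payload 101001.
Byte 4: 0x93 = 10010011 (10xxxxxx ✓), payload 010011.
Concatenate: 011000101101001010011 = 0xC5A53 (21 bits → U+C5A53).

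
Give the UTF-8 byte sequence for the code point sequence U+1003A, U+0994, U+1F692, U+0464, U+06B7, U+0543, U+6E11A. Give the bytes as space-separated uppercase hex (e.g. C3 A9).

F0 90 80 BA E0 A6 94 F0 9F 9A 92 D1 A4 DA B7 D5 83 F1 AE 84 9A

U+1003A: 4-byte form → F0 90 80 BA.
U+0994: 3-byte form → E0 A6 94.
U+1F692: 4-byte form → F0 9F 9A 92.
U+0464: 2-byte form → D1 A4.
U+06B7: 2-byte form → DA B7.
U+0543: 2-byte form → D5 83.
U+6E11A: 4-byte form → F1 AE 84 9A.
Concatenated (21 bytes): F0 90 80 BA E0 A6 94 F0 9F 9A 92 D1 A4 DA B7 D5 83 F1 AE 84 9A.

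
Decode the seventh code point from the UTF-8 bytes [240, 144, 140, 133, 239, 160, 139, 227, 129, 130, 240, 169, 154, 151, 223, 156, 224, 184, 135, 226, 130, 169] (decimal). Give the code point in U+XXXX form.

U+20A9

Offset 0: leading byte 0xF0 = 11110000 → 4-byte char #1 = F0 90 8C 85.
Offset 4: leading byte 0xEF = 11101111 → 3-byte char #2 = EF A0 8B.
Offset 7: leading byte 0xE3 = 11100011 → 3-byte char #3 = E3 81 82.
Offset 10: leading byte 0xF0 = 11110000 → 4-byte char #4 = F0 A9 9A 97.
Offset 14: leading byte 0xDF = 11011111 → 2-byte char #5 = DF 9C.
Offset 16: leading byte 0xE0 = 11100000 → 3-byte char #6 = E0 B8 87.
Offset 19: leading byte 0xE2 = 11100010 → 3-byte char #7 = E2 82 A9.
Leading byte 0xE2 = 11100010 matches 1110xxxx → 3-byte sequence.
Byte 1: 0xE2 = 11100010, payload 0010 (4 bits).
Byte 2: 0x82 = 10000010 (10xxxxxx ✓), payload 000010.
Byte 3: 0xA9 = 10101001 (10xxxxxx ✓), payload 101001.
Concatenate: 0010000010101001 = 0x20A9 (16 bits → U+20A9).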